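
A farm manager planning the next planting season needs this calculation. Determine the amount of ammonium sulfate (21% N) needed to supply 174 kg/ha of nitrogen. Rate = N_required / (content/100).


Rate = N_required / (N_content / 100)
     = 174 / (21 / 100)
     = 174 / 0.21
     = 828.57 kg/ha


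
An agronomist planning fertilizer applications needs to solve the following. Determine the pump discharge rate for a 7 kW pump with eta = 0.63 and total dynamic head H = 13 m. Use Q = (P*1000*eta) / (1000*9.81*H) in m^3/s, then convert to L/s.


Q = (P * 1000 * eta) / (rho * g * H)
  = (7 * 1000 * 0.63) / (1000 * 9.81 * 13)
  = 4410 / 127530
  = 0.03458 m^3/s = 34.58 L/s


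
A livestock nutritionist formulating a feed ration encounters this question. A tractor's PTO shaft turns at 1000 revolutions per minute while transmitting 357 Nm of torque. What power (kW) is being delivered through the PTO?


P = 2*pi*n*T / 60000
  = 2*pi * 1000 * 357 / 60000
  = 2243097.15 / 60000
  = 37.38 kW


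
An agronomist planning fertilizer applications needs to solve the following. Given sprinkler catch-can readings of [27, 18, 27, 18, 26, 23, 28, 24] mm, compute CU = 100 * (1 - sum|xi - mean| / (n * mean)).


xbar = 191 / 8 = 23.875
sum|xi - xbar| = 25.250
CU = 100 * (1 - 25.250 / (8 * 23.875))
   = 100 * (1 - 0.1322)
   = 86.78%


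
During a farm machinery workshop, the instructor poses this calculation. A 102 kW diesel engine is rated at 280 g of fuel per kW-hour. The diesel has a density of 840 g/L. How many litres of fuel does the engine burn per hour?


FC = P * BSFC / rho_fuel
   = 102 * 280 / 840
   = 28560 / 840
   = 34 L/h


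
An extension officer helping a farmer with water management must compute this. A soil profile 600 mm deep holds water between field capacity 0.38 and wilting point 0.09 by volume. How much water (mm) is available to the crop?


AW = (FC - WP) * D
   = (0.38 - 0.09) * 600
   = 0.29 * 600
   = 174 mm


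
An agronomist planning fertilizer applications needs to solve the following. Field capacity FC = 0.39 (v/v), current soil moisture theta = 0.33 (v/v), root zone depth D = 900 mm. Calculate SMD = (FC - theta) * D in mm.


SMD = (FC - theta) * D
    = (0.39 - 0.33) * 900
    = 0.060 * 900
    = 54 mm


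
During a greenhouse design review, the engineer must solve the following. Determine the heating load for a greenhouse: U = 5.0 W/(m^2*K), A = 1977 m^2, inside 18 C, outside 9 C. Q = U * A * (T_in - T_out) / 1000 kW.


dT = 18 - (9) = 9 K
Q = U * A * dT
  = 5.0 * 1977 * 9
  = 88965 W = 88.97 kW


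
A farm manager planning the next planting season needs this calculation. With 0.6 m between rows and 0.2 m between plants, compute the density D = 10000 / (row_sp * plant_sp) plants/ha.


D = 10000 / (row_sp * plant_sp)
  = 10000 / (0.6 * 0.2)
  = 10000 / 0.1200
  = 83333.33 plants/ha


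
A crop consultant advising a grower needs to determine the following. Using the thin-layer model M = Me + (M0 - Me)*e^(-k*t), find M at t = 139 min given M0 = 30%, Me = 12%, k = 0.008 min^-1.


M = Me + (M0 - Me) * e^(-k*t)
  = 12 + (30 - 12) * e^(-0.008*139)
  = 12 + 18 * e^(-1.112)
  = 12 + 18 * 0.32890
  = 12 + 5.9202
  = 17.92%


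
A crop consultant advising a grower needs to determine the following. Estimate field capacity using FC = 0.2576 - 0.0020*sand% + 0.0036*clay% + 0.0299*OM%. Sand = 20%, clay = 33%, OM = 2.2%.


FC = 0.2576 - 0.0020*20 + 0.0036*33 + 0.0299*2.2
   = 0.2576 - 0.0400 + 0.1188 + 0.0658
   = 0.4022


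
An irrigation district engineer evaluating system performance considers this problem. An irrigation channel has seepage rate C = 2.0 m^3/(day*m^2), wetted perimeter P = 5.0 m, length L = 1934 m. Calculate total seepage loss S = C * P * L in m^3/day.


S = C * P * L
  = 2.0 * 5.0 * 1934
  = 19340 m^3/day


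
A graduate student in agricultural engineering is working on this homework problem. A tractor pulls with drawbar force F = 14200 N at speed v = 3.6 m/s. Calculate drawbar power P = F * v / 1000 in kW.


P = F * v / 1000
  = 14200 * 3.6 / 1000
  = 51120 / 1000
  = 51.12 kW


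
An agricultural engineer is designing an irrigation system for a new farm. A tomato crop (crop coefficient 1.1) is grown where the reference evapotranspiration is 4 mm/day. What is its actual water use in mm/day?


ETc = Kc * ET0
    = 1.1 * 4
    = 4.40 mm/day


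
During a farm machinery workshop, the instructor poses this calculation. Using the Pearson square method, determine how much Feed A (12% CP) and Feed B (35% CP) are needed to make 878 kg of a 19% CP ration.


parts_A = CP_b - target = 35 - 19 = 16
parts_B = target - CP_a = 19 - 12 = 7
total_parts = 16 + 7 = 23
Feed A = 878 * 16 / 23 = 610.78 kg
Feed B = 878 * 7 / 23 = 267.22 kg

610.78 kg


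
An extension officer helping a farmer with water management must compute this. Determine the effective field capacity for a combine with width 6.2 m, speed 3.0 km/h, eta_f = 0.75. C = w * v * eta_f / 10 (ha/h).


C = w * v * eta_f / 10
  = 6.2 * 3.0 * 0.75 / 10
  = 13.95 / 10
  = 1.40 ha/h


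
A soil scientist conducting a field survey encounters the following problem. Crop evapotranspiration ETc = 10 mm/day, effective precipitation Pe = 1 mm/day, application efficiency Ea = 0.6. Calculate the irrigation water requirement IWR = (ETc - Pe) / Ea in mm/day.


IWR = (ETc - Pe) / Ea
    = (10 - 1) / 0.6
    = 9 / 0.6
    = 15 mm/day


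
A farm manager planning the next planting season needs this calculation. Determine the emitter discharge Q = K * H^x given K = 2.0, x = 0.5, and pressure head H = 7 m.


Q = K * H^x
  = 2.0 * 7^0.5
  = 2.0 * 2.6458
  = 5.29 L/h


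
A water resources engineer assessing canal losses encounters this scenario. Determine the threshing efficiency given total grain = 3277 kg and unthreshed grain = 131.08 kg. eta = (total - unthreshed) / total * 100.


eta = (total - unthreshed) / total * 100
    = (3277 - 131.08) / 3277 * 100
    = 3145.92 / 3277 * 100
    = 96%


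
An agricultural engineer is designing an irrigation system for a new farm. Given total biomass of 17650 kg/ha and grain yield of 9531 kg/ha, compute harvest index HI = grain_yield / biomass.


HI = grain_yield / biomass
   = 9531 / 17650
   = 0.54


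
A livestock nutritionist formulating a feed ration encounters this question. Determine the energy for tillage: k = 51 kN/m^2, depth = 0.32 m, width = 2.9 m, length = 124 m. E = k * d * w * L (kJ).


E = k * d * w * L
  = 51 * 0.32 * 2.9 * 124
  = 5868.67 kJ


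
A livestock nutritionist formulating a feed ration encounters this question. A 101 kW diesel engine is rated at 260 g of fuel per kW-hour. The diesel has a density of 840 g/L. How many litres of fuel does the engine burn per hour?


FC = P * BSFC / rho_fuel
   = 101 * 260 / 840
   = 26260 / 840
   = 31.26 L/h


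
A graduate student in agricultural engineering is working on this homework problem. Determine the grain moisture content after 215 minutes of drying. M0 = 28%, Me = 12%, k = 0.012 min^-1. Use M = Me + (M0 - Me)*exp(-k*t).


M = Me + (M0 - Me) * e^(-k*t)
  = 12 + (28 - 12) * e^(-0.012*215)
  = 12 + 16 * e^(-2.580)
  = 12 + 16 * 0.07577
  = 12 + 1.2124
  = 13.21%


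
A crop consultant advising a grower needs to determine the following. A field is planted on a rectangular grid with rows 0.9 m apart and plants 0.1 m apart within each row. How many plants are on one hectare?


D = 10000 / (row_sp * plant_sp)
  = 10000 / (0.9 * 0.1)
  = 10000 / 0.0900
  = 111111.11 plants/ha


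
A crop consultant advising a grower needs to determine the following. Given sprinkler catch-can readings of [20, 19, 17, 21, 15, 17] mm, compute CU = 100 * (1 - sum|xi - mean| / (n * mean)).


xbar = 109 / 6 = 18.167
sum|xi - xbar| = 11
CU = 100 * (1 - 11 / (6 * 18.167))
   = 100 * (1 - 0.1009)
   = 89.91%


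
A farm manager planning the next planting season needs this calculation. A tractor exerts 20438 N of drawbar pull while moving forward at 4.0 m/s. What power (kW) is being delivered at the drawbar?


P = F * v / 1000
  = 20438 * 4.0 / 1000
  = 81752 / 1000
  = 81.75 kW


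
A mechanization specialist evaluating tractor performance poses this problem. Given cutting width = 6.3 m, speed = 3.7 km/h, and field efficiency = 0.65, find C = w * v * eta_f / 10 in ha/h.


C = w * v * eta_f / 10
  = 6.3 * 3.7 * 0.65 / 10
  = 15.15 / 10
  = 1.52 ha/h


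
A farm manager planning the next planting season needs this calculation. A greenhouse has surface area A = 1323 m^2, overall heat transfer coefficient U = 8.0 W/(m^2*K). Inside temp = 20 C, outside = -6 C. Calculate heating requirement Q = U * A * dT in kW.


dT = 20 - (-6) = 26 K
Q = U * A * dT
  = 8.0 * 1323 * 26
  = 275184 W = 275.18 kW


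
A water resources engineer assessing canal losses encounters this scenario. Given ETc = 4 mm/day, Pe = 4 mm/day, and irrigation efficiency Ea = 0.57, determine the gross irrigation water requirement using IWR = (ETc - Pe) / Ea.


IWR = (ETc - Pe) / Ea
    = (4 - 4) / 0.57
    = 0 / 0.57
    = 0 mm/day


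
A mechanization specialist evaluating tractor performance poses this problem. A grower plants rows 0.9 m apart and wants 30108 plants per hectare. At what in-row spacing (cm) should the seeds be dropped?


spacing = 10000 / (row_sp * density)
        = 10000 / (0.9 * 30108)
        = 10000 / 27097.20
        = 0.36904 m = 36.90 cm


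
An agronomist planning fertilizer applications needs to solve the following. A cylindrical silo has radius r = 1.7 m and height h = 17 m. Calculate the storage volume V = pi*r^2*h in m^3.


V = pi * r^2 * h
  = pi * 1.7^2 * 17
  = pi * 2.89 * 17
  = 154.35 m^3


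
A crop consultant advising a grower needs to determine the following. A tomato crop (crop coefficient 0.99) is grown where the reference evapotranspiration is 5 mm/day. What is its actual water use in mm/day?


ETc = Kc * ET0
    = 0.99 * 5
    = 4.95 mm/day


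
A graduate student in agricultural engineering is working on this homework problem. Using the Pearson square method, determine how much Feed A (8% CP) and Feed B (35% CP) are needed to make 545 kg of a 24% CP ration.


parts_A = CP_b - target = 35 - 24 = 11
parts_B = target - CP_a = 24 - 8 = 16
total_parts = 11 + 16 = 27
Feed A = 545 * 11 / 27 = 222.04 kg
Feed B = 545 * 16 / 27 = 322.96 kg

222.04 kg


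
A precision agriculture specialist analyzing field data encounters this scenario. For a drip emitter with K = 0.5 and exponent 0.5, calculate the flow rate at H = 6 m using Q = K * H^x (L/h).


Q = K * H^x
  = 0.5 * 6^0.5
  = 0.5 * 2.4495
  = 1.22 L/h


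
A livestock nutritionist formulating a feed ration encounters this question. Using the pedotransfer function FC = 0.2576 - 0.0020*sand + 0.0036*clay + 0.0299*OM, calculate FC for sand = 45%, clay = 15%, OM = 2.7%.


FC = 0.2576 - 0.0020*45 + 0.0036*15 + 0.0299*2.7
   = 0.2576 - 0.0900 + 0.0540 + 0.0807
   = 0.3023


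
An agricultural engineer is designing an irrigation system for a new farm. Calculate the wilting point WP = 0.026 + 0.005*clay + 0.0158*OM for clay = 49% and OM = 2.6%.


WP = 0.026 + 0.005*49 + 0.0158*2.6
   = 0.026 + 0.2450 + 0.0411
   = 0.3121


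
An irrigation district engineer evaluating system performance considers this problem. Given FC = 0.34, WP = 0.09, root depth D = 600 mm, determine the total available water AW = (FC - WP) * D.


AW = (FC - WP) * D
   = (0.34 - 0.09) * 600
   = 0.25 * 600
   = 150 mm


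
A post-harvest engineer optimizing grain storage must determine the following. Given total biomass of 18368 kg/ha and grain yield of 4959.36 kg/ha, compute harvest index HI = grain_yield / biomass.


HI = grain_yield / biomass
   = 4959.36 / 18368
   = 0.27


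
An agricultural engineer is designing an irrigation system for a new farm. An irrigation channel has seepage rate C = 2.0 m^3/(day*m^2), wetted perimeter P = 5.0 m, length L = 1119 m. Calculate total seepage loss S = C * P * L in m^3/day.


S = C * P * L
  = 2.0 * 5.0 * 1119
  = 11190 m^3/day


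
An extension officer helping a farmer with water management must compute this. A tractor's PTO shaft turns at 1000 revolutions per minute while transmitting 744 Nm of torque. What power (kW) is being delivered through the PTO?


P = 2*pi*n*T / 60000
  = 2*pi * 1000 * 744 / 60000
  = 4674689.87 / 60000
  = 77.91 kW


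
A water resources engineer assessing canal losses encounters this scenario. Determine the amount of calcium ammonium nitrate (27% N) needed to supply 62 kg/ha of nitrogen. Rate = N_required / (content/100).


Rate = N_required / (N_content / 100)
     = 62 / (27 / 100)
     = 62 / 0.27
     = 229.63 kg/ha


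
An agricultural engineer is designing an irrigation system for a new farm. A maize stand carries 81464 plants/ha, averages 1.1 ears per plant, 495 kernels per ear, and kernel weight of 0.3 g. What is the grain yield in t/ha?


Y = density * ears * kernels * kw
  = 81464 * 1.1 * 495 * 0.3 g/ha
  = 13307144.40 g/ha
  = 13307.14 kg/ha = 13.31 t/ha


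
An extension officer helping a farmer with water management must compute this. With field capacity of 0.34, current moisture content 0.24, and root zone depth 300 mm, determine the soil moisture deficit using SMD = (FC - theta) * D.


SMD = (FC - theta) * D
    = (0.34 - 0.24) * 300
    = 0.100 * 300
    = 30 mm


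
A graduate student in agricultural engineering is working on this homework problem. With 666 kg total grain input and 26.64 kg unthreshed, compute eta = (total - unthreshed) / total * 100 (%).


eta = (total - unthreshed) / total * 100
    = (666 - 26.64) / 666 * 100
    = 639.36 / 666 * 100
    = 96%


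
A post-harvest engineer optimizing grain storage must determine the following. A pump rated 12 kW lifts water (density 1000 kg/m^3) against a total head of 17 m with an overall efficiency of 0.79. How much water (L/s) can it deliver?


Q = (P * 1000 * eta) / (rho * g * H)
  = (12 * 1000 * 0.79) / (1000 * 9.81 * 17)
  = 9480 / 166770
  = 0.05684 m^3/s = 56.84 L/s


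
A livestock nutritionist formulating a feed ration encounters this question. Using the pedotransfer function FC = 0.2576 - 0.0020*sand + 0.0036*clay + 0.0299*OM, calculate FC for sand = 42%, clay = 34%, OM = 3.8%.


FC = 0.2576 - 0.0020*42 + 0.0036*34 + 0.0299*3.8
   = 0.2576 - 0.0840 + 0.1224 + 0.1136
   = 0.4096


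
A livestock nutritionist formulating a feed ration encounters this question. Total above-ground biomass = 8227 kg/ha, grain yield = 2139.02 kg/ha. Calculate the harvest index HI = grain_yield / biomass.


HI = grain_yield / biomass
   = 2139.02 / 8227
   = 0.26


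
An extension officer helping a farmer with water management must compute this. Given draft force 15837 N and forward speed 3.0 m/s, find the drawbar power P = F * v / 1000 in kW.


P = F * v / 1000
  = 15837 * 3.0 / 1000
  = 47511 / 1000
  = 47.51 kW


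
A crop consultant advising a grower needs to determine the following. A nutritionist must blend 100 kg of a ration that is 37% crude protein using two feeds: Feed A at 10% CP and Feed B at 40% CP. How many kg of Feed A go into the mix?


parts_A = CP_b - target = 40 - 37 = 3
parts_B = target - CP_a = 37 - 10 = 27
total_parts = 3 + 27 = 30
Feed A = 100 * 3 / 30 = 10 kg
Feed B = 100 * 27 / 30 = 90 kg

10 kg


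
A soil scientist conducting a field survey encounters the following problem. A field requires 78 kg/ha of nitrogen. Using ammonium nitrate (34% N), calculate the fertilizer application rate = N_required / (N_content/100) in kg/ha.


Rate = N_required / (N_content / 100)
     = 78 / (34 / 100)
     = 78 / 0.34
     = 229.41 kg/ha


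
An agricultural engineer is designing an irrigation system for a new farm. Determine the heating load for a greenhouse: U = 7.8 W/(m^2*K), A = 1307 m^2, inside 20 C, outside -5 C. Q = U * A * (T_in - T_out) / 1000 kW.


dT = 20 - (-5) = 25 K
Q = U * A * dT
  = 7.8 * 1307 * 25
  = 254865 W = 254.87 kW


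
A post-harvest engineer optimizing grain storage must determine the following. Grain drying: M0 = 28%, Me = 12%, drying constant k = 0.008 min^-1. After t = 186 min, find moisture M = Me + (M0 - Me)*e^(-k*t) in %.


M = Me + (M0 - Me) * e^(-k*t)
  = 12 + (28 - 12) * e^(-0.008*186)
  = 12 + 16 * e^(-1.488)
  = 12 + 16 * 0.22582
  = 12 + 3.6132
  = 15.61%


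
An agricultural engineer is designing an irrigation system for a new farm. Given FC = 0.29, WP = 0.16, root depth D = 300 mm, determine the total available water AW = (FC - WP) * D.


AW = (FC - WP) * D
   = (0.29 - 0.16) * 300
   = 0.13 * 300
   = 39 mm


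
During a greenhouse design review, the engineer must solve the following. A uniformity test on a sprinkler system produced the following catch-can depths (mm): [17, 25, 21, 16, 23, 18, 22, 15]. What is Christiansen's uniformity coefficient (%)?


xbar = 157 / 8 = 19.625
sum|xi - xbar| = 25
CU = 100 * (1 - 25 / (8 * 19.625))
   = 100 * (1 - 0.1592)
   = 84.08%


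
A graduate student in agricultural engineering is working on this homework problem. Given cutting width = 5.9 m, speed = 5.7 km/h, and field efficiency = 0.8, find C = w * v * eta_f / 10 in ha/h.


C = w * v * eta_f / 10
  = 5.9 * 5.7 * 0.8 / 10
  = 26.90 / 10
  = 2.69 ha/h


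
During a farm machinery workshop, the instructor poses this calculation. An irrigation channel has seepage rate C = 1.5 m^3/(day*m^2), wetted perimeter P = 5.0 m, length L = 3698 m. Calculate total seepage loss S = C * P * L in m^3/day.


S = C * P * L
  = 1.5 * 5.0 * 3698
  = 27735 m^3/day


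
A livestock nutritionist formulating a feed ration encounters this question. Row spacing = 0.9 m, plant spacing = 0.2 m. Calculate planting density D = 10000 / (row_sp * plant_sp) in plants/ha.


D = 10000 / (row_sp * plant_sp)
  = 10000 / (0.9 * 0.2)
  = 10000 / 0.1800
  = 55555.56 plants/ha


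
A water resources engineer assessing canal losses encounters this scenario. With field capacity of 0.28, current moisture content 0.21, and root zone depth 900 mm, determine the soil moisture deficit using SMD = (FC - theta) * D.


SMD = (FC - theta) * D
    = (0.28 - 0.21) * 900
    = 0.070 * 900
    = 63 mm


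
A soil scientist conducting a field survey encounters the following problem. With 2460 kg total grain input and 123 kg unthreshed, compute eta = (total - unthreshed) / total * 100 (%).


eta = (total - unthreshed) / total * 100
    = (2460 - 123) / 2460 * 100
    = 2337 / 2460 * 100
    = 95%


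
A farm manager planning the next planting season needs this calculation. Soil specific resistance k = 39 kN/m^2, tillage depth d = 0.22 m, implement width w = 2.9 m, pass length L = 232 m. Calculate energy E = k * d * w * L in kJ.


E = k * d * w * L
  = 39 * 0.22 * 2.9 * 232
  = 5772.62 kJ


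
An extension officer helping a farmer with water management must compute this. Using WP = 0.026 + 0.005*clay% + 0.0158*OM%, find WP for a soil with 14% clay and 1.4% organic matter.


WP = 0.026 + 0.005*14 + 0.0158*1.4
   = 0.026 + 0.0700 + 0.0221
   = 0.1181


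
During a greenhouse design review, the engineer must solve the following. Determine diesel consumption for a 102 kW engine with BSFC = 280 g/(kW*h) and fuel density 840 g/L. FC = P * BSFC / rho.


FC = P * BSFC / rho_fuel
   = 102 * 280 / 840
   = 28560 / 840
   = 34 L/h


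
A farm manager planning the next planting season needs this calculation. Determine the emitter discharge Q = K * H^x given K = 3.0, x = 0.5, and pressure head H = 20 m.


Q = K * H^x
  = 3.0 * 20^0.5
  = 3.0 * 4.4721
  = 13.42 L/h


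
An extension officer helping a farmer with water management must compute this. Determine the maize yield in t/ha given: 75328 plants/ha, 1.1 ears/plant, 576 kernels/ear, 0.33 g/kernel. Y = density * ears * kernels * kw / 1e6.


Y = density * ears * kernels * kw
  = 75328 * 1.1 * 576 * 0.33 g/ha
  = 15750180.86 g/ha
  = 15750.18 kg/ha = 15.75 t/ha


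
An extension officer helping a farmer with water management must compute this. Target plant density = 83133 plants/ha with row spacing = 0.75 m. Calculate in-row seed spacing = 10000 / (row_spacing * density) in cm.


spacing = 10000 / (row_sp * density)
        = 10000 / (0.75 * 83133)
        = 10000 / 62349.75
        = 0.16039 m = 16.04 cm


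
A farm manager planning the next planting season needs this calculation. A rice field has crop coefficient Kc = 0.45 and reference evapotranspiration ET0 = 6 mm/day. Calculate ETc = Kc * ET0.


ETc = Kc * ET0
    = 0.45 * 6
    = 2.70 mm/day


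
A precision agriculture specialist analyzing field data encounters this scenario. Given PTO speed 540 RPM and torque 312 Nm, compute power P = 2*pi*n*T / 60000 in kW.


P = 2*pi*n*T / 60000
  = 2*pi * 540 * 312 / 60000
  = 1058591.06 / 60000
  = 17.64 kW


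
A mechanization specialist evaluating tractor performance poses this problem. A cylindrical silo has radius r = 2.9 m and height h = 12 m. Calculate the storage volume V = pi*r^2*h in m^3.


V = pi * r^2 * h
  = pi * 2.9^2 * 12
  = pi * 8.41 * 12
  = 317.05 m^3


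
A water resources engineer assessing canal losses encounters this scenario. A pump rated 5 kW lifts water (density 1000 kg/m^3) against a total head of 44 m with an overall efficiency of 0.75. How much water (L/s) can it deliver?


Q = (P * 1000 * eta) / (rho * g * H)
  = (5 * 1000 * 0.75) / (1000 * 9.81 * 44)
  = 3750 / 431640
  = 0.00869 m^3/s = 8.69 L/s


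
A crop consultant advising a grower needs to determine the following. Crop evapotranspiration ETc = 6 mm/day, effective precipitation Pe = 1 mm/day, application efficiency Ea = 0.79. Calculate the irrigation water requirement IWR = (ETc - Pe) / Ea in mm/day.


IWR = (ETc - Pe) / Ea
    = (6 - 1) / 0.79
    = 5 / 0.79
    = 6.33 mm/day


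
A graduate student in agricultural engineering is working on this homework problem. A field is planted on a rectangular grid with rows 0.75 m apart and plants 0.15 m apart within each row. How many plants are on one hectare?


D = 10000 / (row_sp * plant_sp)
  = 10000 / (0.75 * 0.15)
  = 10000 / 0.1125
  = 88888.89 plants/ha


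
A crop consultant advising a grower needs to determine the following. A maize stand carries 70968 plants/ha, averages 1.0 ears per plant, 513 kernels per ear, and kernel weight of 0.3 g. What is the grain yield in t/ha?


Y = density * ears * kernels * kw
  = 70968 * 1.0 * 513 * 0.3 g/ha
  = 10921975.20 g/ha
  = 10921.98 kg/ha = 10.92 t/ha


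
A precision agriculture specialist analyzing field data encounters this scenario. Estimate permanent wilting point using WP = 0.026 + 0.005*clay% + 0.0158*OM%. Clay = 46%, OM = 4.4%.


WP = 0.026 + 0.005*46 + 0.0158*4.4
   = 0.026 + 0.2300 + 0.0695
   = 0.3255


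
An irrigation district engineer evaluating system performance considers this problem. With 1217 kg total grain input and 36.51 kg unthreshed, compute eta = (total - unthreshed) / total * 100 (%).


eta = (total - unthreshed) / total * 100
    = (1217 - 36.51) / 1217 * 100
    = 1180.49 / 1217 * 100
    = 97%


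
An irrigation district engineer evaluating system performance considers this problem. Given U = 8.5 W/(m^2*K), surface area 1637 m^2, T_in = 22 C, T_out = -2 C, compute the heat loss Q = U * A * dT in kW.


dT = 22 - (-2) = 24 K
Q = U * A * dT
  = 8.5 * 1637 * 24
  = 333948 W = 333.95 kW


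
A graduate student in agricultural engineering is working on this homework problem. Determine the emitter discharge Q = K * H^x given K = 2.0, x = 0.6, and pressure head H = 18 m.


Q = K * H^x
  = 2.0 * 18^0.6
  = 2.0 * 5.6645
  = 11.33 L/h


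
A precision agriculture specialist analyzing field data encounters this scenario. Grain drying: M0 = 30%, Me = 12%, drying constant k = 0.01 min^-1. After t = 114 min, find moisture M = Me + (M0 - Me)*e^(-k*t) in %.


M = Me + (M0 - Me) * e^(-k*t)
  = 12 + (30 - 12) * e^(-0.01*114)
  = 12 + 18 * e^(-1.140)
  = 12 + 18 * 0.31982
  = 12 + 5.7567
  = 17.76%


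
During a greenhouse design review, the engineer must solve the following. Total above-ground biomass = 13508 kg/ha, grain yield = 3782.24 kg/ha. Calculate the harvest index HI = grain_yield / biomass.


HI = grain_yield / biomass
   = 3782.24 / 13508
   = 0.28


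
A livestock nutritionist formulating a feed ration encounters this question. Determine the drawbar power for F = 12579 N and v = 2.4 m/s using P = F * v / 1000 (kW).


P = F * v / 1000
  = 12579 * 2.4 / 1000
  = 30189.60 / 1000
  = 30.19 kW


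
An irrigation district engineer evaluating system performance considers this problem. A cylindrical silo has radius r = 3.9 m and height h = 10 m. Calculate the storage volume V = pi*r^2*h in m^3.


V = pi * r^2 * h
  = pi * 3.9^2 * 10
  = pi * 15.21 * 10
  = 477.84 m^3


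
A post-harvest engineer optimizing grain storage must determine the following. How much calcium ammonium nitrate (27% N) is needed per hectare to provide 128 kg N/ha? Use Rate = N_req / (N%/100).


Rate = N_required / (N_content / 100)
     = 128 / (27 / 100)
     = 128 / 0.27
     = 474.07 kg/ha


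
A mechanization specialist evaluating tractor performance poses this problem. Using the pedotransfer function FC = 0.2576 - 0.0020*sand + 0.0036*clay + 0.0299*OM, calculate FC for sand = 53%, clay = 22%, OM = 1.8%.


FC = 0.2576 - 0.0020*53 + 0.0036*22 + 0.0299*1.8
   = 0.2576 - 0.1060 + 0.0792 + 0.0538
   = 0.2846


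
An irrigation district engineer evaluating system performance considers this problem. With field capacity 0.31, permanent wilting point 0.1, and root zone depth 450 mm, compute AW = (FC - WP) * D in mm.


AW = (FC - WP) * D
   = (0.31 - 0.1) * 450
   = 0.21 * 450
   = 94.50 mm


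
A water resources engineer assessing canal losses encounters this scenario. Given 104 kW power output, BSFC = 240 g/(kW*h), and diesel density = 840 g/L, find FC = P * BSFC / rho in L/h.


FC = P * BSFC / rho_fuel
   = 104 * 240 / 840
   = 24960 / 840
   = 29.71 L/h


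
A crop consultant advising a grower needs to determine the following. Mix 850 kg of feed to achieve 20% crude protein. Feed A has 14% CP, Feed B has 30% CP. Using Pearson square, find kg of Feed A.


parts_A = CP_b - target = 30 - 20 = 10
parts_B = target - CP_a = 20 - 14 = 6
total_parts = 10 + 6 = 16
Feed A = 850 * 10 / 16 = 531.25 kg
Feed B = 850 * 6 / 16 = 318.75 kg

531.25 kg


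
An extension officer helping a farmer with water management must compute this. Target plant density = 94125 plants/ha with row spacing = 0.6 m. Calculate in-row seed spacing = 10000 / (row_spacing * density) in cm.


spacing = 10000 / (row_sp * density)
        = 10000 / (0.6 * 94125)
        = 10000 / 56475
        = 0.17707 m = 17.71 cm


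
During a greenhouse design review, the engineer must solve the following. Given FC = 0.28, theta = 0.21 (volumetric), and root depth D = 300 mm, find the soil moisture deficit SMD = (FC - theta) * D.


SMD = (FC - theta) * D
    = (0.28 - 0.21) * 300
    = 0.070 * 300
    = 21 mm


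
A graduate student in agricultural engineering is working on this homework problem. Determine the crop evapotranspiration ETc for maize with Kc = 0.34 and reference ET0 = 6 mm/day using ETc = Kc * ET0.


ETc = Kc * ET0
    = 0.34 * 6
    = 2.04 mm/day


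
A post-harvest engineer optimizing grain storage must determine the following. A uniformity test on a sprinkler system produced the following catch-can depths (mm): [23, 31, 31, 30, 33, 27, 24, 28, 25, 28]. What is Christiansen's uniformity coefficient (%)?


xbar = 280 / 10 = 28
sum|xi - xbar| = 26
CU = 100 * (1 - 26 / (10 * 28))
   = 100 * (1 - 0.0929)
   = 90.71%


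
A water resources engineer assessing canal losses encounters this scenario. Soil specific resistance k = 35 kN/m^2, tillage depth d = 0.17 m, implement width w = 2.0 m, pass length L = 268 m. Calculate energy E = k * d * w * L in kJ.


E = k * d * w * L
  = 35 * 0.17 * 2.0 * 268
  = 3189.20 kJ


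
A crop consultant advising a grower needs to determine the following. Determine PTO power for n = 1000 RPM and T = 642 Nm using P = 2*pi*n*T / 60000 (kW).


P = 2*pi*n*T / 60000
  = 2*pi * 1000 * 642 / 60000
  = 4033804.97 / 60000
  = 67.23 kW


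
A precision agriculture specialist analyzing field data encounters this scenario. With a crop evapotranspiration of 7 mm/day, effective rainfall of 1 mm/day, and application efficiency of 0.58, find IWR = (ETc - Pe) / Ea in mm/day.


IWR = (ETc - Pe) / Ea
    = (7 - 1) / 0.58
    = 6 / 0.58
    = 10.34 mm/day


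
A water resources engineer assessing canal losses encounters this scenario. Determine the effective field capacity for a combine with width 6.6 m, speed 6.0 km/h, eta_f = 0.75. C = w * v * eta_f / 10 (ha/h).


C = w * v * eta_f / 10
  = 6.6 * 6.0 * 0.75 / 10
  = 29.70 / 10
  = 2.97 ha/h


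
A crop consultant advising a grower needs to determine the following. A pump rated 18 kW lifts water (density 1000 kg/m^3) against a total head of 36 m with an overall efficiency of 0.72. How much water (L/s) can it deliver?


Q = (P * 1000 * eta) / (rho * g * H)
  = (18 * 1000 * 0.72) / (1000 * 9.81 * 36)
  = 12960 / 353160
  = 0.03670 m^3/s = 36.70 L/s


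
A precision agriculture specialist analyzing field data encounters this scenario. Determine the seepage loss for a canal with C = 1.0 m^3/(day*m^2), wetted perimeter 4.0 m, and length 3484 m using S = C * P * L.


S = C * P * L
  = 1.0 * 4.0 * 3484
  = 13936 m^3/day


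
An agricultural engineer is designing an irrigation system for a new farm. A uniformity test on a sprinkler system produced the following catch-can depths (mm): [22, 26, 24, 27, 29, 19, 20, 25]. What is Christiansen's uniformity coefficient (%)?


xbar = 192 / 8 = 24
sum|xi - xbar| = 22
CU = 100 * (1 - 22 / (8 * 24))
   = 100 * (1 - 0.1146)
   = 88.54%


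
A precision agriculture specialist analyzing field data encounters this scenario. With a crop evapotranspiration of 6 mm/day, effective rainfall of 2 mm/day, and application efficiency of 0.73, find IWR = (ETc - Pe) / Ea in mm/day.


IWR = (ETc - Pe) / Ea
    = (6 - 2) / 0.73
    = 4 / 0.73
    = 5.48 mm/day


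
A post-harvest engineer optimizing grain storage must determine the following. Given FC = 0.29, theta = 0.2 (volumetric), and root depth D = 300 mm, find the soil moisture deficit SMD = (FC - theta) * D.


SMD = (FC - theta) * D
    = (0.29 - 0.2) * 300
    = 0.090 * 300
    = 27 mm


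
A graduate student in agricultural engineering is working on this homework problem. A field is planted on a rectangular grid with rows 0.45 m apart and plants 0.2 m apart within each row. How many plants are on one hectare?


D = 10000 / (row_sp * plant_sp)
  = 10000 / (0.45 * 0.2)
  = 10000 / 0.0900
  = 111111.11 plants/ha


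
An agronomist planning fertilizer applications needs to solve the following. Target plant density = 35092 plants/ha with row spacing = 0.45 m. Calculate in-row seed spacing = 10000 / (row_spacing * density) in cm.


spacing = 10000 / (row_sp * density)
        = 10000 / (0.45 * 35092)
        = 10000 / 15791.40
        = 0.63326 m = 63.33 cm


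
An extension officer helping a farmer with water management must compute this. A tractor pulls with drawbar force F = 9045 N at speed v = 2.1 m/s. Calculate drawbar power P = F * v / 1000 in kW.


P = F * v / 1000
  = 9045 * 2.1 / 1000
  = 18994.50 / 1000
  = 18.99 kW


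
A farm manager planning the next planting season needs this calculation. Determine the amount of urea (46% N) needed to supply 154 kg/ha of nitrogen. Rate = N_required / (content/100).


Rate = N_required / (N_content / 100)
     = 154 / (46 / 100)
     = 154 / 0.46
     = 334.78 kg/ha


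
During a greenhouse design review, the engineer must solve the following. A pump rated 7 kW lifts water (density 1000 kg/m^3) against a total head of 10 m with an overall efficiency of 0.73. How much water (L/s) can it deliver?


Q = (P * 1000 * eta) / (rho * g * H)
  = (7 * 1000 * 0.73) / (1000 * 9.81 * 10)
  = 5110 / 98100
  = 0.05209 m^3/s = 52.09 L/s


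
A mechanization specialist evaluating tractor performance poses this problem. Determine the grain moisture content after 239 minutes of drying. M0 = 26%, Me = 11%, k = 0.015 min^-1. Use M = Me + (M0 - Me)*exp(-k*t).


M = Me + (M0 - Me) * e^(-k*t)
  = 11 + (26 - 11) * e^(-0.015*239)
  = 11 + 15 * e^(-3.585)
  = 11 + 15 * 0.02774
  = 11 + 0.4161
  = 11.42%


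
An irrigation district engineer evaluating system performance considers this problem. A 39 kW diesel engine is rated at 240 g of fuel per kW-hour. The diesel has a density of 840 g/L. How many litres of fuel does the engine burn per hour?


FC = P * BSFC / rho_fuel
   = 39 * 240 / 840
   = 9360 / 840
   = 11.14 L/h


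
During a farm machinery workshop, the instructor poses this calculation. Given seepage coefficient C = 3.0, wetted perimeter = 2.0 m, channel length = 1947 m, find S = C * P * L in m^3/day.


S = C * P * L
  = 3.0 * 2.0 * 1947
  = 11682 m^3/day


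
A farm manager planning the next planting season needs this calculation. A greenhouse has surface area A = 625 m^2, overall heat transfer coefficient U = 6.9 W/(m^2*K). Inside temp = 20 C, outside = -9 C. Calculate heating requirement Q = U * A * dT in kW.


dT = 20 - (-9) = 29 K
Q = U * A * dT
  = 6.9 * 625 * 29
  = 125062.50 W = 125.06 kW


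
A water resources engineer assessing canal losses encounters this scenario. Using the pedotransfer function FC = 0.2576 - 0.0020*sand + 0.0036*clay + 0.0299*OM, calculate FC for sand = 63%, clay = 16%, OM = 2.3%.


FC = 0.2576 - 0.0020*63 + 0.0036*16 + 0.0299*2.3
   = 0.2576 - 0.1260 + 0.0576 + 0.0688
   = 0.2580


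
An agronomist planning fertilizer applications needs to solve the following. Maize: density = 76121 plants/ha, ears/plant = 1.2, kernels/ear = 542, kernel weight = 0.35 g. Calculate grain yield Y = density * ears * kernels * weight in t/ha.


Y = density * ears * kernels * kw
  = 76121 * 1.2 * 542 * 0.35 g/ha
  = 17328184.44 g/ha
  = 17328.18 kg/ha = 17.33 t/ha


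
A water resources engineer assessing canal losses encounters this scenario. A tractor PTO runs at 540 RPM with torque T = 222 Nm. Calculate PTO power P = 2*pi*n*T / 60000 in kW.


P = 2*pi*n*T / 60000
  = 2*pi * 540 * 222 / 60000
  = 753228.25 / 60000
  = 12.55 kW


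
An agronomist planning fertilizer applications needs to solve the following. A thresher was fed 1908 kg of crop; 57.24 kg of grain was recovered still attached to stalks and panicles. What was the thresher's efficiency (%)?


eta = (total - unthreshed) / total * 100
    = (1908 - 57.24) / 1908 * 100
    = 1850.76 / 1908 * 100
    = 97%


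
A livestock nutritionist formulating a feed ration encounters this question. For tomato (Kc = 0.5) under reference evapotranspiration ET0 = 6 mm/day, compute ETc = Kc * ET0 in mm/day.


ETc = Kc * ET0
    = 0.5 * 6
    = 3 mm/day


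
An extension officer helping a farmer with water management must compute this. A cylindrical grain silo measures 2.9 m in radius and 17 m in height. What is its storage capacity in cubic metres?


V = pi * r^2 * h
  = pi * 2.9^2 * 17
  = pi * 8.41 * 17
  = 449.15 m^3


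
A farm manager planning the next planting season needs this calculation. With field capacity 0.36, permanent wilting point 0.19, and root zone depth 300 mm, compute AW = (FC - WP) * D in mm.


AW = (FC - WP) * D
   = (0.36 - 0.19) * 300
   = 0.17 * 300
   = 51 mm


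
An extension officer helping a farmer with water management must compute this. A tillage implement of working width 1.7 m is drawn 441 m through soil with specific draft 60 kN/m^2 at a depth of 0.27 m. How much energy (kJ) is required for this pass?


E = k * d * w * L
  = 60 * 0.27 * 1.7 * 441
  = 12145.14 kJ


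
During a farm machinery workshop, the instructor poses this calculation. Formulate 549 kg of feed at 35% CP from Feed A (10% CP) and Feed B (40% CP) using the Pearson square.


parts_A = CP_b - target = 40 - 35 = 5
parts_B = target - CP_a = 35 - 10 = 25
total_parts = 5 + 25 = 30
Feed A = 549 * 5 / 30 = 91.50 kg
Feed B = 549 * 25 / 30 = 457.50 kg

91.50 kg


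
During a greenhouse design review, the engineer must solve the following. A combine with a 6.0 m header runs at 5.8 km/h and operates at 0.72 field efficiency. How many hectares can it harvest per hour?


C = w * v * eta_f / 10
  = 6.0 * 5.8 * 0.72 / 10
  = 25.06 / 10
  = 2.51 ha/h


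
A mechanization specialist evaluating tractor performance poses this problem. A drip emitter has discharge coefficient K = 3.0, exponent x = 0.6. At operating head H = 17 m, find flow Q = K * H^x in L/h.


Q = K * H^x
  = 3.0 * 17^0.6
  = 3.0 * 5.4736
  = 16.42 L/h


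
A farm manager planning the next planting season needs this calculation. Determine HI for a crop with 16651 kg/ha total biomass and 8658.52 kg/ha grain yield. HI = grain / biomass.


HI = grain_yield / biomass
   = 8658.52 / 16651
   = 0.52


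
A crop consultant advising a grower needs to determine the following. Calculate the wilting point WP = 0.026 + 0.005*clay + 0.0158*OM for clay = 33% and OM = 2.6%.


WP = 0.026 + 0.005*33 + 0.0158*2.6
   = 0.026 + 0.1650 + 0.0411
   = 0.2321


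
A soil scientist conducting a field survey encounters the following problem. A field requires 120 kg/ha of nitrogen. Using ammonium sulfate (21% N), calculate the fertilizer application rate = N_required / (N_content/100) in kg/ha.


Rate = N_required / (N_content / 100)
     = 120 / (21 / 100)
     = 120 / 0.21
     = 571.43 kg/ha


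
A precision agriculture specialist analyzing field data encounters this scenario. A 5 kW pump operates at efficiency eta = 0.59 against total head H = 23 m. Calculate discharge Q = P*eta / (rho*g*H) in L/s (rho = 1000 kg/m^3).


Q = (P * 1000 * eta) / (rho * g * H)
  = (5 * 1000 * 0.59) / (1000 * 9.81 * 23)
  = 2950 / 225630
  = 0.01307 m^3/s = 13.07 L/s


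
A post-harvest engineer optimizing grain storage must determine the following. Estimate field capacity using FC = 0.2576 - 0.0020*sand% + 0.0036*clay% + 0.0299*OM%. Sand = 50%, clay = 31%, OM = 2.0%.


FC = 0.2576 - 0.0020*50 + 0.0036*31 + 0.0299*2.0
   = 0.2576 - 0.1000 + 0.1116 + 0.0598
   = 0.3290


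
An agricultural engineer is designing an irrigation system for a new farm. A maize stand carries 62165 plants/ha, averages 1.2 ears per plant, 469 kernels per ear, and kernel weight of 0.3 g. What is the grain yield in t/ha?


Y = density * ears * kernels * kw
  = 62165 * 1.2 * 469 * 0.3 g/ha
  = 10495938.60 g/ha
  = 10495.94 kg/ha = 10.50 t/ha


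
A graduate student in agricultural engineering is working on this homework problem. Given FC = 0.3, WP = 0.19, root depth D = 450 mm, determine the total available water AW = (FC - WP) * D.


AW = (FC - WP) * D
   = (0.3 - 0.19) * 450
   = 0.11 * 450
   = 49.50 mm


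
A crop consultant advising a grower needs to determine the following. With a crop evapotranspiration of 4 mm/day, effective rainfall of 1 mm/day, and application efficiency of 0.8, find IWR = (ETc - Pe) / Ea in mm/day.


IWR = (ETc - Pe) / Ea
    = (4 - 1) / 0.8
    = 3 / 0.8
    = 3.75 mm/day


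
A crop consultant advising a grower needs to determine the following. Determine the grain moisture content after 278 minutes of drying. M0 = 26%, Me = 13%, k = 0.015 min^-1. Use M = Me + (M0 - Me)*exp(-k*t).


M = Me + (M0 - Me) * e^(-k*t)
  = 13 + (26 - 13) * e^(-0.015*278)
  = 13 + 13 * e^(-4.170)
  = 13 + 13 * 0.01545
  = 13 + 0.2009
  = 13.20%


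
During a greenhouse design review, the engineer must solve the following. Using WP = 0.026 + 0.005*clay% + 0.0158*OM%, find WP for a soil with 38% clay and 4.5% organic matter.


WP = 0.026 + 0.005*38 + 0.0158*4.5
   = 0.026 + 0.1900 + 0.0711
   = 0.2871
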